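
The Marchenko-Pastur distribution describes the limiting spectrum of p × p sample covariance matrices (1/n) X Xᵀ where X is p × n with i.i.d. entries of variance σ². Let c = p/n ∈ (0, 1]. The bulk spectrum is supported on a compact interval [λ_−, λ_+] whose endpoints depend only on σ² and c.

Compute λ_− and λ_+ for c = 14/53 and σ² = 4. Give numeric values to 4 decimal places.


c = 14/53 = 0.264151; √c = 0.513956.
λ_− = σ² (1 − √c)² = 4 · (1 − 0.513956)² = 4 · (0.486044)² = 0.944954.
λ_+ = σ² (1 + √c)² = 4 · (1 + 0.513956)² = 4 · (1.513956)² = 9.168253.

Rounded to 4 decimal places: λ_− ≈ 0.9450, λ_+ ≈ 9.1683.


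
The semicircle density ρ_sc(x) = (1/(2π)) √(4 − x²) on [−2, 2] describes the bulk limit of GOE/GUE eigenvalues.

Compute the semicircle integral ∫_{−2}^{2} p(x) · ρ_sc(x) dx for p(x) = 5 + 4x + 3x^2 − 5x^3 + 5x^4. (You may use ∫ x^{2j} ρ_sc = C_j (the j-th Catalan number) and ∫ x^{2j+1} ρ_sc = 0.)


Write p(x) = Σ a_i x^i, split into monomials and integrate each against ρ_sc separately.
Using ∫ x^{2j} ρ_sc = C_j = (1/(j+1)) C(2j, j) (Catalan numbers) and ∫ x^{2j+1} ρ_sc = 0 (odd monomials vanish by symmetry):
  i = 0 (even): a_0 · C_{0} = 5 · 1 = 5
  i = 1 (odd): ∫ x^1 ρ_sc = 0 (vanishes)
  i = 2 (even): a_2 · C_{1} = 3 · 1 = 3
  i = 3 (odd): ∫ x^3 ρ_sc = 0 (vanishes)
  i = 4 (even): a_4 · C_{2} = 5 · 2 = 10

Summing the contributions: ∫_{−2}^{2} p(x) ρ_sc(x) dx = 5 + 3 + 10 = 18.


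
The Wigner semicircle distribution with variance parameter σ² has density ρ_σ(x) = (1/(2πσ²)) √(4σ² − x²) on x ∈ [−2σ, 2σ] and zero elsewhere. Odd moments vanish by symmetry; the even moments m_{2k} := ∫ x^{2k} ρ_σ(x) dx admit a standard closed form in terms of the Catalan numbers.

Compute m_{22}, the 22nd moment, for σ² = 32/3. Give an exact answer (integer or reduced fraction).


By the scaled semicircle moment identity, m_{2k} = σ^{2k} · C_k with k = 11.
C_11 = (1/(k+1)) · C(2k, k) = (1/12) · C(22, 11) = (1/12) · 705432 = 58786.
σ^{2k} = (σ²)^k = (32/3)^11 = 36028797018963968/177147.

Therefore m_{22} = σ^{22} · C_11 = (36028797018963968/177147) · 58786 = 2117988861556815822848/177147.


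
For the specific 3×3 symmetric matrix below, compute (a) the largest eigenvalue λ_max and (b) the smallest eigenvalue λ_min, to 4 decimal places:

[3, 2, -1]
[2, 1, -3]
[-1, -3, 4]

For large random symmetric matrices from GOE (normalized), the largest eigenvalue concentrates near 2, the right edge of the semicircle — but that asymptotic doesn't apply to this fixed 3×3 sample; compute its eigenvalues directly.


Since M is real symmetric, all three eigenvalues are real; they are the roots of det(λI − M) = λ³ − (tr M) λ² + s λ − det M, where s is the sum of the principal 2×2 minors.
tr M = 3 + 1 + 4 = 8.
s = (3·1 − 2²) + (3·4 − (-1)²) + (1·4 − (-3)²) = -1 + 11 + (-5) = 5.
det M (expand along row 1) = 3·(-5) − 2·5 + (-1)·(-5) = -20.
Characteristic polynomial: λ³ − 8λ² + 5λ + 20 = 0.
Substitute λ = y + (tr M)/3 = y + 2.666667 to remove the quadratic term: y³ + p·y + q = 0 with p = s − (tr M)²/3 = -16.333333 and q = −2(tr M)³/27 + (tr M)·s/3 − det M = -4.592593.
Three real roots ⇒ use the trigonometric (Viète) form: r = 2√(−p/3) = 4.666667, φ = arccos(3q/(p·r)) = arccos(0.180758) = 1.389039 rad.
y_k = r·cos(φ/3 − 2πk/3) for k = 0, 1, 2 gives y = 4.175317, -0.282560, -3.892757.
λ_k = y_k + 2.666667 gives λ = 6.8420, 2.3841, -1.2261 (check: the sum is 8.0000 = tr M).

Hence λ_max = 6.8420 and λ_min = -1.2261.


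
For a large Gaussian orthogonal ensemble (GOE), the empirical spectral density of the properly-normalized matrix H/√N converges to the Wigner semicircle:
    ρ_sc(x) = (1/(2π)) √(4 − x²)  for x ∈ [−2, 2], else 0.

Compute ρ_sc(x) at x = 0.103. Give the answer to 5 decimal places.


ρ_sc(x) = (1/(2π)) √(4 − x²). With x = 0.103:
  4 − x² = 4 − (0.103)² = 4 − 0.010609 = 3.989391.
  √(4 − x²) = 1.997346.
  1/(2π) = 0.159155.
  ρ_sc(0.103) = 0.159155 · 1.997346 = 0.317887.

Rounded to 5 decimal places: ρ_sc(0.103) ≈ 0.31789.


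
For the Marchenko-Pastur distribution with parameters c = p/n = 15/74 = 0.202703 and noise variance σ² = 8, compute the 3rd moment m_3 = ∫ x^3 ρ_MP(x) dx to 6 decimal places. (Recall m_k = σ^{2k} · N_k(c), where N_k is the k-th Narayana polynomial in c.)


E[X³] = σ⁶ (1 + 3c + c²) (third MP moment). With σ² = 8 (so σ⁶ = 512) and c = 15/74 = 0.202703: E[X³] = 512 · (1 + 3·0.202703 + (0.202703)²) = 512 · 1.649196.

So E[X^3] = 844.388605.


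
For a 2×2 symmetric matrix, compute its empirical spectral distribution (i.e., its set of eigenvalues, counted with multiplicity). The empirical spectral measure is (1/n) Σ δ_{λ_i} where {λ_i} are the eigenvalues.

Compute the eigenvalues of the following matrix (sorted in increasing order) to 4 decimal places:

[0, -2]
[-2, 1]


Since M is real symmetric, both eigenvalues are real; they are the roots of det(λI − M) = λ² − (tr M) λ + det M.
tr M = 0 + 1 = 1.
det M = 0·1 − (-2)² = 0 − 4 = -4.
Characteristic polynomial: λ² − λ − 4 = 0.
Discriminant Δ = (tr M)² − 4·det M = 1 − (-16) = 17; √Δ = 4.123106.
λ = (tr M ± √Δ)/2 = (1 ± 4.123106)/2, giving (tr M − √Δ)/2 = -1.5616 and (tr M + √Δ)/2 = 2.5616.

Eigenvalues sorted in increasing order: [-1.5616, 2.5616].


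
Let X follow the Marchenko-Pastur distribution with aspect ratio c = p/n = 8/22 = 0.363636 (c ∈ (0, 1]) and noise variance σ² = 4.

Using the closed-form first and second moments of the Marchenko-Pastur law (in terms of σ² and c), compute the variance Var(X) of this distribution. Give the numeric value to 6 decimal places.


Recall the MP moments m_1 = E[X] = σ² and m_2 = E[X²] = σ⁴ (1 + c).
m_1 = E[X] = σ² = 4, so m_1² = 16.
m_2 = E[X²] = σ⁴ (1 + c) = 16 · (1 + 0.363636) = 16 · 1.363636 = 21.818182.
(Note m_2 − m_1² simplifies to c · σ⁴ = 0.363636 · 16.)

Var(X) = m_2 − m_1² = 21.818182 − 16 = 5.818182.


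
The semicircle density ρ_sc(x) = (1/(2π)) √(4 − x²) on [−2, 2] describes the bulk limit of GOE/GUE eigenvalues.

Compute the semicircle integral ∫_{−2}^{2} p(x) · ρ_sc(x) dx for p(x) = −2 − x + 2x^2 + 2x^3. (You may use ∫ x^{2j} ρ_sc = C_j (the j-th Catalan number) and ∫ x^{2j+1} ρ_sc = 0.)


Write p(x) = Σ a_i x^i, split into monomials and integrate each against ρ_sc separately.
Using ∫ x^{2j} ρ_sc = C_j = (1/(j+1)) C(2j, j) (Catalan numbers) and ∫ x^{2j+1} ρ_sc = 0 (odd monomials vanish by symmetry):
  i = 0 (even): a_0 · C_{0} = -2 · 1 = -2
  i = 1 (odd): ∫ x^1 ρ_sc = 0 (vanishes)
  i = 2 (even): a_2 · C_{1} = 2 · 1 = 2
  i = 3 (odd): ∫ x^3 ρ_sc = 0 (vanishes)

Summing the contributions: ∫_{−2}^{2} p(x) ρ_sc(x) dx = (-2) + 2 = 0.


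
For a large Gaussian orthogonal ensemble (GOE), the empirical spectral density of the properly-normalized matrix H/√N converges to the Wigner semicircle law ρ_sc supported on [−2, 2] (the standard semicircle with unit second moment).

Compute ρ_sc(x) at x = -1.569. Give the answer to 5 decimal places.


ρ_sc(x) = (1/(2π)) √(4 − x²). With x = -1.569:
  4 − x² = 4 − (-1.569)² = 4 − 2.461761 = 1.538239.
  √(4 − x²) = 1.240258.
  1/(2π) = 0.159155.
  ρ_sc(-1.569) = 0.159155 · 1.240258 = 0.197393.

Rounded to 5 decimal places: ρ_sc(-1.569) ≈ 0.19739.


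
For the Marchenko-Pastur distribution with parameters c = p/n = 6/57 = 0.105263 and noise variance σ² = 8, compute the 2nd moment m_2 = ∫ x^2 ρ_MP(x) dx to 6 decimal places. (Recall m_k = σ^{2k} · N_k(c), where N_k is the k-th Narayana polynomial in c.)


E[X²] = σ⁴ (1 + c) (second MP moment). With σ² = 8 (so σ⁴ = 64) and c = 6/57 = 0.105263: E[X²] = 64 · (1 + 0.105263) = 64 · 1.105263.

So E[X^2] = 70.736842.


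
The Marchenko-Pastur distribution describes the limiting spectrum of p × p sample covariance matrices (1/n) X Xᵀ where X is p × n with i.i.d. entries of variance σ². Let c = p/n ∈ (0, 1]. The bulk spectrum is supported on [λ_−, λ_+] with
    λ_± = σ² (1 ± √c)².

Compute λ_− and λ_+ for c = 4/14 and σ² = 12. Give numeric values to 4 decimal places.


c = 4/14 = 0.285714; √c = 0.534522.
λ_− = σ² (1 − √c)² = 12 · (1 − 0.534522)² = 12 · (0.465478)² = 2.600032.
λ_+ = σ² (1 + √c)² = 12 · (1 + 0.534522)² = 12 · (1.534522)² = 28.257111.

Rounded to 4 decimal places: λ_− ≈ 2.6000, λ_+ ≈ 28.2571.


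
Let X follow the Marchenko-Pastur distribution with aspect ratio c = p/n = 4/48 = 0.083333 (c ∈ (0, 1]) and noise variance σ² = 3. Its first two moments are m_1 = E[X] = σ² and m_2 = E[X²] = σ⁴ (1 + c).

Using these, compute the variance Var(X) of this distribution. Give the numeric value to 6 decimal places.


m_1 = E[X] = σ² = 3, so m_1² = 9.
m_2 = E[X²] = σ⁴ (1 + c) = 9 · (1 + 0.083333) = 9 · 1.083333 = 9.750000.
(Note m_2 − m_1² simplifies to c · σ⁴ = 0.083333 · 9.)

Var(X) = m_2 − m_1² = 9.750000 − 9 = 0.750000.


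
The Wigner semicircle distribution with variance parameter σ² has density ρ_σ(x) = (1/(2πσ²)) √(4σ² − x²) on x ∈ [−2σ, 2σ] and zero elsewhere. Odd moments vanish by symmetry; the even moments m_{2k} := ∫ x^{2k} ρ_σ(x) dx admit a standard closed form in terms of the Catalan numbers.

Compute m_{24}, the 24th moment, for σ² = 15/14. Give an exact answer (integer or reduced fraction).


By the scaled semicircle moment identity, m_{2k} = σ^{2k} · C_k with k = 12.
C_12 = (1/(k+1)) · C(2k, k) = (1/13) · C(24, 12) = (1/13) · 2704156 = 208012.
σ^{2k} = (σ²)^k = (15/14)^12 = 129746337890625/56693912375296.

Therefore m_{24} = σ^{24} · C_12 = (129746337890625/56693912375296) · 208012 = 963885544189453125/2024782584832.


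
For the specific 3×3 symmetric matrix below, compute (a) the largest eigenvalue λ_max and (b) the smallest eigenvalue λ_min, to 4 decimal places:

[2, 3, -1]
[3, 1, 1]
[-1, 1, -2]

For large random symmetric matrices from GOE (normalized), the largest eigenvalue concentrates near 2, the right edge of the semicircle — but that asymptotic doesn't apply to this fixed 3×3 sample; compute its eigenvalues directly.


Since M is real symmetric, all three eigenvalues are real; they are the roots of det(λI − M) = λ³ − (tr M) λ² + s λ − det M, where s is the sum of the principal 2×2 minors.
tr M = 2 + 1 + (-2) = 1.
s = (2·1 − 3²) + (2·(-2) − (-1)²) + (1·(-2) − 1²) = -7 + (-5) + (-3) = -15.
det M (expand along row 1) = 2·(-3) − 3·(-5) + (-1)·4 = 5.
Characteristic polynomial: λ³ − λ² − 15λ − 5 = 0.
Substitute λ = y + (tr M)/3 = y + 0.333333 to remove the quadratic term: y³ + p·y + q = 0 with p = s − (tr M)²/3 = -15.333333 and q = −2(tr M)³/27 + (tr M)·s/3 − det M = -10.074074.
Three real roots ⇒ use the trigonometric (Viète) form: r = 2√(−p/3) = 4.521553, φ = arccos(3q/(p·r)) = arccos(0.435915) = 1.119741 rad.
y_k = r·cos(φ/3 − 2πk/3) for k = 0, 1, 2 gives y = 4.210236, -0.677265, -3.532972.
λ_k = y_k + 0.333333 gives λ = 4.5436, -0.3439, -3.1996 (check: the sum is 1.0000 = tr M).

Hence λ_max = 4.5436 and λ_min = -3.1996.


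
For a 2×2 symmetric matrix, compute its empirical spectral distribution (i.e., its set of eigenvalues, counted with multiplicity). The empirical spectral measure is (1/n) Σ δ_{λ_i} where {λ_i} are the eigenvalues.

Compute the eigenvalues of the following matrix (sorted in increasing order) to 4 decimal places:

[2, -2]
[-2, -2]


Since M is real symmetric, both eigenvalues are real; they are the roots of det(λI − M) = λ² − (tr M) λ + det M.
tr M = 2 + (-2) = 0.
det M = 2·(-2) − (-2)² = -4 − 4 = -8.
Characteristic polynomial: λ² − 8 = 0.
Discriminant Δ = (tr M)² − 4·det M = 0 − (-32) = 32; √Δ = 5.656854.
λ = (tr M ± √Δ)/2 = (0 ± 5.656854)/2, giving (tr M − √Δ)/2 = -2.8284 and (tr M + √Δ)/2 = 2.8284.

Eigenvalues sorted in increasing order: [-2.8284, 2.8284].


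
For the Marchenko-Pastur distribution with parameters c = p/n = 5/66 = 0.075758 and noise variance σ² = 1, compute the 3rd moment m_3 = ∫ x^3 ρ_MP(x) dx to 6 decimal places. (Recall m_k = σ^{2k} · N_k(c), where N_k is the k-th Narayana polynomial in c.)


E[X³] = σ⁶ (1 + 3c + c²) (third MP moment). With σ² = 1 (so σ⁶ = 1) and c = 5/66 = 0.075758: E[X³] = 1 · (1 + 3·0.075758 + (0.075758)²) = 1 · 1.233012.

So E[X^3] = 1.233012.


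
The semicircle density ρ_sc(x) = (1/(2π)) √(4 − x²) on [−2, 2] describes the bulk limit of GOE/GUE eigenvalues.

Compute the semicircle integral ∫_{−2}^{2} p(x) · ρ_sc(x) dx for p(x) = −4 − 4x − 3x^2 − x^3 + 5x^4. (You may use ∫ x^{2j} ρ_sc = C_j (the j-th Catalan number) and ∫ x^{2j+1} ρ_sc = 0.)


Write p(x) = Σ a_i x^i, split into monomials and integrate each against ρ_sc separately.
Using ∫ x^{2j} ρ_sc = C_j = (1/(j+1)) C(2j, j) (Catalan numbers) and ∫ x^{2j+1} ρ_sc = 0 (odd monomials vanish by symmetry):
  i = 0 (even): a_0 · C_{0} = -4 · 1 = -4
  i = 1 (odd): ∫ x^1 ρ_sc = 0 (vanishes)
  i = 2 (even): a_2 · C_{1} = -3 · 1 = -3
  i = 3 (odd): ∫ x^3 ρ_sc = 0 (vanishes)
  i = 4 (even): a_4 · C_{2} = 5 · 2 = 10

Summing the contributions: ∫_{−2}^{2} p(x) ρ_sc(x) dx = (-4) + (-3) + 10 = 3.


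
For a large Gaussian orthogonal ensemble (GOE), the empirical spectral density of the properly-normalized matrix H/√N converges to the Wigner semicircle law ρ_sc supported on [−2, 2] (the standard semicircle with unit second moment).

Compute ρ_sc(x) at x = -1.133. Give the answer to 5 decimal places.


ρ_sc(x) = (1/(2π)) √(4 − x²). With x = -1.133:
  4 − x² = 4 − (-1.133)² = 4 − 1.283689 = 2.716311.
  √(4 − x²) = 1.648123.
  1/(2π) = 0.159155.
  ρ_sc(-1.133) = 0.159155 · 1.648123 = 0.262307.

Rounded to 5 decimal places: ρ_sc(-1.133) ≈ 0.26231.


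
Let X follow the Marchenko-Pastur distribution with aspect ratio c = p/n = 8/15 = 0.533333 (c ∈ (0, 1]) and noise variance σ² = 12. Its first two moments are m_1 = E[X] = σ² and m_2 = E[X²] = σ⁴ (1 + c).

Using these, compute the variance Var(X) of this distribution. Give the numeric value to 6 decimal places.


m_1 = E[X] = σ² = 12, so m_1² = 144.
m_2 = E[X²] = σ⁴ (1 + c) = 144 · (1 + 0.533333) = 144 · 1.533333 = 220.800000.
(Note m_2 − m_1² simplifies to c · σ⁴ = 0.533333 · 144.)

Var(X) = m_2 − m_1² = 220.800000 − 144 = 76.800000.


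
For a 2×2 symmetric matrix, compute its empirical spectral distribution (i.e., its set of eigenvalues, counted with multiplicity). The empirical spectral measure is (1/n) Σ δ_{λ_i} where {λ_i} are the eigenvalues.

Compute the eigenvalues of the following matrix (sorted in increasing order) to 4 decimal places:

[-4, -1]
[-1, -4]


Since M is real symmetric, both eigenvalues are real; they are the roots of det(λI − M) = λ² − (tr M) λ + det M.
tr M = -4 + (-4) = -8.
det M = (-4)·(-4) − (-1)² = 16 − 1 = 15.
Characteristic polynomial: λ² + 8λ + 15 = 0.
Discriminant Δ = (tr M)² − 4·det M = 64 − 60 = 4; √Δ = 2.000000.
λ = (tr M ± √Δ)/2 = (-8 ± 2.000000)/2, giving (tr M − √Δ)/2 = -5.0000 and (tr M + √Δ)/2 = -3.0000.

Eigenvalues sorted in increasing order: [-5.0000, -3.0000].


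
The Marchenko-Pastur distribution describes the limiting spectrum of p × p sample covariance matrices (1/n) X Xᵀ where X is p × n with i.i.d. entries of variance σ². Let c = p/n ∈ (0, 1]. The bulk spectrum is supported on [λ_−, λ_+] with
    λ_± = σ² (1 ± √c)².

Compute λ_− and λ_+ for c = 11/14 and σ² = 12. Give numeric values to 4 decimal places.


c = 11/14 = 0.785714; √c = 0.886405.
λ_− = σ² (1 − √c)² = 12 · (1 − 0.886405)² = 12 · (0.113595)² = 0.154845.
λ_+ = σ² (1 + √c)² = 12 · (1 + 0.886405)² = 12 · (1.886405)² = 42.702298.

Rounded to 4 decimal places: λ_− ≈ 0.1548, λ_+ ≈ 42.7023.


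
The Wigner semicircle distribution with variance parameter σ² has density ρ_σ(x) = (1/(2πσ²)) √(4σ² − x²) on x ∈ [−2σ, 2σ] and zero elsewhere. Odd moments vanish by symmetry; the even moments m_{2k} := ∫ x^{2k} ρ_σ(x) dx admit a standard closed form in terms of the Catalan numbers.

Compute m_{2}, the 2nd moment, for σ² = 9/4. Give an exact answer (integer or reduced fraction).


By the scaled semicircle moment identity, m_{2k} = σ^{2k} · C_k with k = 1.
C_1 = (1/(k+1)) · C(2k, k) = (1/2) · C(2, 1) = (1/2) · 2 = 1.
σ^{2k} = (σ²)^k = (9/4)^1 = 9/4.

Therefore m_{2} = σ^{2} · C_1 = (9/4) · 1 = 9/4.


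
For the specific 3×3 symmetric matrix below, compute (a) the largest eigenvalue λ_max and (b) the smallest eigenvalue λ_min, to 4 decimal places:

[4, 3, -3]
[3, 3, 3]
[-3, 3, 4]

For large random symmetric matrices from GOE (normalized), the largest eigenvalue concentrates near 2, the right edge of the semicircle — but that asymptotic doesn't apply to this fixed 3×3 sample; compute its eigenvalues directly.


Since M is real symmetric, all three eigenvalues are real; they are the roots of det(λI − M) = λ³ − (tr M) λ² + s λ − det M, where s is the sum of the principal 2×2 minors.
tr M = 4 + 3 + 4 = 11.
s = (4·3 − 3²) + (4·4 − (-3)²) + (3·4 − 3²) = 3 + 7 + 3 = 13.
det M (expand along row 1) = 4·3 − 3·21 + (-3)·18 = -105.
Characteristic polynomial: λ³ − 11λ² + 13λ + 105 = 0.
Substitute λ = y + (tr M)/3 = y + 3.666667 to remove the quadratic term: y³ + p·y + q = 0 with p = s − (tr M)²/3 = -27.333333 and q = −2(tr M)³/27 + (tr M)·s/3 − det M = 54.074074.
Three real roots ⇒ use the trigonometric (Viète) form: r = 2√(−p/3) = 6.036923, φ = arccos(3q/(p·r)) = arccos(-0.983110) = 2.957539 rad.
y_k = r·cos(φ/3 − 2πk/3) for k = 0, 1, 2 gives y = 3.333333, 2.692232, -6.025566.
λ_k = y_k + 3.666667 gives λ = 7.0000, 6.3589, -2.3589 (check: the sum is 11.0000 = tr M).

Hence λ_max = 7.0000 and λ_min = -2.3589.


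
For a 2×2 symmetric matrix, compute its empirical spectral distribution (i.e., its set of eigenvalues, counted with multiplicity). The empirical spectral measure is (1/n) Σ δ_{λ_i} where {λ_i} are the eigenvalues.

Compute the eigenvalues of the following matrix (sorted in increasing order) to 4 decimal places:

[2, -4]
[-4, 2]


Since M is real symmetric, both eigenvalues are real; they are the roots of det(λI − M) = λ² − (tr M) λ + det M.
tr M = 2 + 2 = 4.
det M = 2·2 − (-4)² = 4 − 16 = -12.
Characteristic polynomial: λ² − 4λ − 12 = 0.
Discriminant Δ = (tr M)² − 4·det M = 16 − (-48) = 64; √Δ = 8.000000.
λ = (tr M ± √Δ)/2 = (4 ± 8.000000)/2, giving (tr M − √Δ)/2 = -2.0000 and (tr M + √Δ)/2 = 6.0000.

Eigenvalues sorted in increasing order: [-2.0000, 6.0000].


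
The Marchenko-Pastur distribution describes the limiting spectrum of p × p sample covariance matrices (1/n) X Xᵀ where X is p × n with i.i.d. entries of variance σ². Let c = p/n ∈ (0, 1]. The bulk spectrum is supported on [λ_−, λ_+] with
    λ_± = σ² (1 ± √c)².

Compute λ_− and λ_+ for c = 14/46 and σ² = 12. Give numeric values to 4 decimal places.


c = 14/46 = 0.304348; √c = 0.551677.
λ_− = σ² (1 − √c)² = 12 · (1 − 0.551677)² = 12 · (0.448323)² = 2.411919.
λ_+ = σ² (1 + √c)² = 12 · (1 + 0.551677)² = 12 · (1.551677)² = 28.892429.

Rounded to 4 decimal places: λ_− ≈ 2.4119, λ_+ ≈ 28.8924.


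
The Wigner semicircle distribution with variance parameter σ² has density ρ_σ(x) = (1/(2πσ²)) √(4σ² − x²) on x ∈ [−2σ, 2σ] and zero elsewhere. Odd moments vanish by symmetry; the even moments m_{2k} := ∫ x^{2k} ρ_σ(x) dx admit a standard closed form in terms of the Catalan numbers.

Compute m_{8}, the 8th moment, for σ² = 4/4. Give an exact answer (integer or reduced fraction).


By the scaled semicircle moment identity, m_{2k} = σ^{2k} · C_k with k = 4.
C_4 = (1/(k+1)) · C(2k, k) = (1/5) · C(8, 4) = (1/5) · 70 = 14.
σ^{2k} = (σ²)^k = (4/4)^4 = 1.

Therefore m_{8} = σ^{8} · C_4 = 1 · 14 = 14.


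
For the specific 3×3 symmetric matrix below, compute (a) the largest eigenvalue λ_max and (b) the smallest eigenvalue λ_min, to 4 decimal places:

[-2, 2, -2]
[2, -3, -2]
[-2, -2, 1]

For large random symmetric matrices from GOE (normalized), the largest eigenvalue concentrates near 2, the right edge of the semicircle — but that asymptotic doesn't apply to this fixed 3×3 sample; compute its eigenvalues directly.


Since M is real symmetric, all three eigenvalues are real; they are the roots of det(λI − M) = λ³ − (tr M) λ² + s λ − det M, where s is the sum of the principal 2×2 minors.
tr M = -2 + (-3) + 1 = -4.
s = ((-2)·(-3) − 2²) + ((-2)·1 − (-2)²) + ((-3)·1 − (-2)²) = 2 + (-6) + (-7) = -11.
det M (expand along row 1) = (-2)·(-7) − 2·(-2) + (-2)·(-10) = 38.
Characteristic polynomial: λ³ + 4λ² − 11λ − 38 = 0.
Substitute λ = y + (tr M)/3 = y − 1.333333 to remove the quadratic term: y³ + p·y + q = 0 with p = s − (tr M)²/3 = -16.333333 and q = −2(tr M)³/27 + (tr M)·s/3 − det M = -18.592593.
Three real roots ⇒ use the trigonometric (Viète) form: r = 2√(−p/3) = 4.666667, φ = arccos(3q/(p·r)) = arccos(0.731778) = 0.749869 rad.
y_k = r·cos(φ/3 − 2πk/3) for k = 0, 1, 2 gives y = 4.521642, -1.261121, -3.260521.
λ_k = y_k − 1.333333 gives λ = 3.1883, -2.5945, -4.5939 (check: the sum is -4.0000 = tr M).

Hence λ_max = 3.1883 and λ_min = -4.5939.


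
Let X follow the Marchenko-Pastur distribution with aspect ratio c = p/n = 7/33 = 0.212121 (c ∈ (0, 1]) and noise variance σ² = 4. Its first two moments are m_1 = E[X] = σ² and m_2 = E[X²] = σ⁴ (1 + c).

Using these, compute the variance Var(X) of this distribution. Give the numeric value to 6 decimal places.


m_1 = E[X] = σ² = 4, so m_1² = 16.
m_2 = E[X²] = σ⁴ (1 + c) = 16 · (1 + 0.212121) = 16 · 1.212121 = 19.393939.
(Note m_2 − m_1² simplifies to c · σ⁴ = 0.212121 · 16.)

Var(X) = m_2 − m_1² = 19.393939 − 16 = 3.393939.


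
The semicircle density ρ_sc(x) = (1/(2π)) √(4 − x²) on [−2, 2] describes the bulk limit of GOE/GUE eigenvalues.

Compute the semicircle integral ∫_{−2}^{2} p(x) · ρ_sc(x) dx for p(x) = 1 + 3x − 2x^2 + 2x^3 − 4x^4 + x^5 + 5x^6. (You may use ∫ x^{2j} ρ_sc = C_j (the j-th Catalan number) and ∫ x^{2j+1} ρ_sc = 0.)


Write p(x) = Σ a_i x^i, split into monomials and integrate each against ρ_sc separately.
Using ∫ x^{2j} ρ_sc = C_j = (1/(j+1)) C(2j, j) (Catalan numbers) and ∫ x^{2j+1} ρ_sc = 0 (odd monomials vanish by symmetry):
  i = 0 (even): a_0 · C_{0} = 1 · 1 = 1
  i = 1 (odd): ∫ x^1 ρ_sc = 0 (vanishes)
  i = 2 (even): a_2 · C_{1} = -2 · 1 = -2
  i = 3 (odd): ∫ x^3 ρ_sc = 0 (vanishes)
  i = 4 (even): a_4 · C_{2} = -4 · 2 = -8
  i = 5 (odd): ∫ x^5 ρ_sc = 0 (vanishes)
  i = 6 (even): a_6 · C_{3} = 5 · 5 = 25

Summing the contributions: ∫_{−2}^{2} p(x) ρ_sc(x) dx = 1 + (-2) + (-8) + 25 = 16.


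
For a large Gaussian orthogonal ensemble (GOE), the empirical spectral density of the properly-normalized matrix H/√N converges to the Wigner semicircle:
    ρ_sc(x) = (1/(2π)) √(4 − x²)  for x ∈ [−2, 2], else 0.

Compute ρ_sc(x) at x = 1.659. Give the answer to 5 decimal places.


ρ_sc(x) = (1/(2π)) √(4 − x²). With x = 1.659:
  4 − x² = 4 − (1.659)² = 4 − 2.752281 = 1.247719.
  √(4 − x²) = 1.117013.
  1/(2π) = 0.159155.
  ρ_sc(1.659) = 0.159155 · 1.117013 = 0.177778.

Rounded to 5 decimal places: ρ_sc(1.659) ≈ 0.17778.


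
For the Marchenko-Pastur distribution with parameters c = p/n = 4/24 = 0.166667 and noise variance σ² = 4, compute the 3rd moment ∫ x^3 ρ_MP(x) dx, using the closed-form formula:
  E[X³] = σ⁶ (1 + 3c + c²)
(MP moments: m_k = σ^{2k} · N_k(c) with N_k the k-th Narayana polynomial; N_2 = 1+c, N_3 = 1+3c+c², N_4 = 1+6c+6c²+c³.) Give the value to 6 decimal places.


E[X³] = σ⁶ (1 + 3c + c²) (third MP moment). With σ² = 4 (so σ⁶ = 64) and c = 4/24 = 0.166667: E[X³] = 64 · (1 + 3·0.166667 + (0.166667)²) = 64 · 1.527778.

So E[X^3] = 97.777778.


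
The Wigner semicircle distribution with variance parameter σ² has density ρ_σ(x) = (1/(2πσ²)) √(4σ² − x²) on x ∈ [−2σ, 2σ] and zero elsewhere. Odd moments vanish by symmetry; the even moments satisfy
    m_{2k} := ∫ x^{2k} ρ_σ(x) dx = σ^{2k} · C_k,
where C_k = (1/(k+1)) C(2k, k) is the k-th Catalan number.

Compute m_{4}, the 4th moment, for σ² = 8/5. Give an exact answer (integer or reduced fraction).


By the scaled semicircle moment identity, m_{2k} = σ^{2k} · C_k with k = 2.
C_2 = (1/(k+1)) · C(2k, k) = (1/3) · C(4, 2) = (1/3) · 6 = 2.
σ^{2k} = (σ²)^k = (8/5)^2 = 64/25.

Therefore m_{4} = σ^{4} · C_2 = (64/25) · 2 = 128/25.


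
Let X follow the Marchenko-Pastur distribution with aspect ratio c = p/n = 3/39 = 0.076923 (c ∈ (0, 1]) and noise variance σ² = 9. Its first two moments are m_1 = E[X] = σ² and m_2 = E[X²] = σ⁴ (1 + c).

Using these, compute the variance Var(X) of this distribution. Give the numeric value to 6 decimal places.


m_1 = E[X] = σ² = 9, so m_1² = 81.
m_2 = E[X²] = σ⁴ (1 + c) = 81 · (1 + 0.076923) = 81 · 1.076923 = 87.230769.
(Note m_2 − m_1² simplifies to c · σ⁴ = 0.076923 · 81.)

Var(X) = m_2 − m_1² = 87.230769 − 81 = 6.230769.


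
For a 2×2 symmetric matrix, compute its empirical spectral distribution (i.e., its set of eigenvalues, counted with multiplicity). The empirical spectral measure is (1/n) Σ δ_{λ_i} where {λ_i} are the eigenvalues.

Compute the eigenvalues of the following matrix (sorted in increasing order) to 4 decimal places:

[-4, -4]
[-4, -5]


Since M is real symmetric, both eigenvalues are real; they are the roots of det(λI − M) = λ² − (tr M) λ + det M.
tr M = -4 + (-5) = -9.
det M = (-4)·(-5) − (-4)² = 20 − 16 = 4.
Characteristic polynomial: λ² + 9λ + 4 = 0.
Discriminant Δ = (tr M)² − 4·det M = 81 − 16 = 65; √Δ = 8.062258.
λ = (tr M ± √Δ)/2 = (-9 ± 8.062258)/2, giving (tr M − √Δ)/2 = -8.5311 and (tr M + √Δ)/2 = -0.4689.

Eigenvalues sorted in increasing order: [-8.5311, -0.4689].


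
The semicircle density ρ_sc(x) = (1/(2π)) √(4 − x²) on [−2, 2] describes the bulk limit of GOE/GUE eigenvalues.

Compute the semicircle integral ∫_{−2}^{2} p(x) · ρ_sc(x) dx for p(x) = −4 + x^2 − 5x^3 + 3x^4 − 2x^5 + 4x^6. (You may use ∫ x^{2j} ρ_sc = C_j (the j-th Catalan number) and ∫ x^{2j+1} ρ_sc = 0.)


Write p(x) = Σ a_i x^i, split into monomials and integrate each against ρ_sc separately.
Using ∫ x^{2j} ρ_sc = C_j = (1/(j+1)) C(2j, j) (Catalan numbers) and ∫ x^{2j+1} ρ_sc = 0 (odd monomials vanish by symmetry):
  i = 0 (even): a_0 · C_{0} = -4 · 1 = -4
  i = 2 (even): a_2 · C_{1} = 1 · 1 = 1
  i = 3 (odd): ∫ x^3 ρ_sc = 0 (vanishes)
  i = 4 (even): a_4 · C_{2} = 3 · 2 = 6
  i = 5 (odd): ∫ x^5 ρ_sc = 0 (vanishes)
  i = 6 (even): a_6 · C_{3} = 4 · 5 = 20

Summing the contributions: ∫_{−2}^{2} p(x) ρ_sc(x) dx = (-4) + 1 + 6 + 20 = 23.


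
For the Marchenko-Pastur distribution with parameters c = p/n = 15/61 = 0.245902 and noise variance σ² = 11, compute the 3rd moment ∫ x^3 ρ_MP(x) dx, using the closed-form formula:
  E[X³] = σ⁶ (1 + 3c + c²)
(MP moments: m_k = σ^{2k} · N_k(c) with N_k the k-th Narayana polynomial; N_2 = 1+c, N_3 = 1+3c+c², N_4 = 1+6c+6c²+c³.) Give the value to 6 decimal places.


E[X³] = σ⁶ (1 + 3c + c²) (third MP moment). With σ² = 11 (so σ⁶ = 1331) and c = 15/61 = 0.245902: E[X³] = 1331 · (1 + 3·0.245902 + (0.245902)²) = 1331 · 1.798173.

So E[X^3] = 2393.367643.


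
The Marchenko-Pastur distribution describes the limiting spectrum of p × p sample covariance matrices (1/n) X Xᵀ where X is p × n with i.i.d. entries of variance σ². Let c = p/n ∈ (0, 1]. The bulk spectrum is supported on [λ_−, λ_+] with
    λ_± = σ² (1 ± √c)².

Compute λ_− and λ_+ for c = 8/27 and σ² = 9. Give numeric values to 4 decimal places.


c = 8/27 = 0.296296; √c = 0.544331.
λ_− = σ² (1 − √c)² = 9 · (1 − 0.544331)² = 9 · (0.455669)² = 1.868708.
λ_+ = σ² (1 + √c)² = 9 · (1 + 0.544331)² = 9 · (1.544331)² = 21.464626.

Rounded to 4 decimal places: λ_− ≈ 1.8687, λ_+ ≈ 21.4646.


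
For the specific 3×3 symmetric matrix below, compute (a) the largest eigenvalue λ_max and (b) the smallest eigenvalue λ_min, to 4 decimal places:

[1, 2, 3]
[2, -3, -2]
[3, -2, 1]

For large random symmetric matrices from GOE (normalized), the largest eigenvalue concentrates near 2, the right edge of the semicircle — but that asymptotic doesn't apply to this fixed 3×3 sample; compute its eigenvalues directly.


Since M is real symmetric, all three eigenvalues are real; they are the roots of det(λI − M) = λ³ − (tr M) λ² + s λ − det M, where s is the sum of the principal 2×2 minors.
tr M = 1 + (-3) + 1 = -1.
s = (1·(-3) − 2²) + (1·1 − 3²) + ((-3)·1 − (-2)²) = -7 + (-8) + (-7) = -22.
det M (expand along row 1) = 1·(-7) − 2·8 + 3·5 = -8.
Characteristic polynomial: λ³ + λ² − 22λ + 8 = 0.
Substitute λ = y + (tr M)/3 = y − 0.333333 to remove the quadratic term: y³ + p·y + q = 0 with p = s − (tr M)²/3 = -22.333333 and q = −2(tr M)³/27 + (tr M)·s/3 − det M = 15.407407.
Three real roots ⇒ use the trigonometric (Viète) form: r = 2√(−p/3) = 5.456902, φ = arccos(3q/(p·r)) = arccos(-0.379272) = 1.959806 rad.
y_k = r·cos(φ/3 − 2πk/3) for k = 0, 1, 2 gives y = 4.333333, 0.705615, -5.038948.
λ_k = y_k − 0.333333 gives λ = 4.0000, 0.3723, -5.3723 (check: the sum is -1.0000 = tr M).

Hence λ_max = 4.0000 and λ_min = -5.3723.


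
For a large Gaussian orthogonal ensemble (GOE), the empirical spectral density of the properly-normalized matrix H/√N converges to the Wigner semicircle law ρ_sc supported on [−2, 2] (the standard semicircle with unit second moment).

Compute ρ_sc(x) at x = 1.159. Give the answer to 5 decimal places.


ρ_sc(x) = (1/(2π)) √(4 − x²). With x = 1.159:
  4 − x² = 4 − (1.159)² = 4 − 1.343281 = 2.656719.
  √(4 − x²) = 1.629944.
  1/(2π) = 0.159155.
  ρ_sc(1.159) = 0.159155 · 1.629944 = 0.259414.

Rounded to 5 decimal places: ρ_sc(1.159) ≈ 0.25941.


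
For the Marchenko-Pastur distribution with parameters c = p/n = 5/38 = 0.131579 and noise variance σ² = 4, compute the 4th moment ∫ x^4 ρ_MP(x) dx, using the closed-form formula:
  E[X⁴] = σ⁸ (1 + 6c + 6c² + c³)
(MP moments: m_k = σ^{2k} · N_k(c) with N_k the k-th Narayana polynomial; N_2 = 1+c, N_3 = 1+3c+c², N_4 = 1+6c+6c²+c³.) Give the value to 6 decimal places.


E[X⁴] = σ⁸ (1 + 6c + 6c² + c³) (fourth MP moment). With σ² = 4 (so σ⁸ = 256) and c = 5/38 = 0.131579: E[X⁴] = 256 · (1 + 6·0.131579 + 6·(0.131579)² + (0.131579)³) = 256 · 1.895630.

So E[X^4] = 485.281236.


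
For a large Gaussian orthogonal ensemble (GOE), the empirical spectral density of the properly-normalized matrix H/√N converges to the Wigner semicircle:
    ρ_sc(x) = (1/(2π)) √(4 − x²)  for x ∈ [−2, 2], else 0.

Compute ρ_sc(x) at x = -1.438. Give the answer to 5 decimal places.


ρ_sc(x) = (1/(2π)) √(4 − x²). With x = -1.438:
  4 − x² = 4 − (-1.438)² = 4 − 2.067844 = 1.932156.
  √(4 − x²) = 1.390020.
  1/(2π) = 0.159155.
  ρ_sc(-1.438) = 0.159155 · 1.390020 = 0.221229.

Rounded to 5 decimal places: ρ_sc(-1.438) ≈ 0.22123.


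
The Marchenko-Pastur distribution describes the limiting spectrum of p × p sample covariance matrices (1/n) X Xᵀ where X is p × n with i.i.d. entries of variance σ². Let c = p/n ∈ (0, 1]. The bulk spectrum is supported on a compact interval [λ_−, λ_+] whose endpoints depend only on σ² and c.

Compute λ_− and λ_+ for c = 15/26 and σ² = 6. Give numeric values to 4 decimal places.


c = 15/26 = 0.576923; √c = 0.759555.
λ_− = σ² (1 − √c)² = 6 · (1 − 0.759555)² = 6 · (0.240445)² = 0.346884.
λ_+ = σ² (1 + √c)² = 6 · (1 + 0.759555)² = 6 · (1.759555)² = 18.576193.

Rounded to 4 decimal places: λ_− ≈ 0.3469, λ_+ ≈ 18.5762.


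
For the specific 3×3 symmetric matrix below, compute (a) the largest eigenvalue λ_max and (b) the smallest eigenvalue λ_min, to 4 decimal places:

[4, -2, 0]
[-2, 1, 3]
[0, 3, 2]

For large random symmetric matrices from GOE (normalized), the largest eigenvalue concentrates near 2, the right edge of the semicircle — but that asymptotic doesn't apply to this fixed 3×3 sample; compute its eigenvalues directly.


Since M is real symmetric, all three eigenvalues are real; they are the roots of det(λI − M) = λ³ − (tr M) λ² + s λ − det M, where s is the sum of the principal 2×2 minors.
tr M = 4 + 1 + 2 = 7.
s = (4·1 − (-2)²) + (4·2 − 0²) + (1·2 − 3²) = 0 + 8 + (-7) = 1.
det M (expand along row 1) = 4·(-7) − (-2)·(-4) + 0·(-6) = -36.
Characteristic polynomial: λ³ − 7λ² + λ + 36 = 0.
Substitute λ = y + (tr M)/3 = y + 2.333333 to remove the quadratic term: y³ + p·y + q = 0 with p = s − (tr M)²/3 = -15.333333 and q = −2(tr M)³/27 + (tr M)·s/3 − det M = 12.925926.
Three real roots ⇒ use the trigonometric (Viète) form: r = 2√(−p/3) = 4.521553, φ = arccos(3q/(p·r)) = arccos(-0.559318) = 2.164359 rad.
y_k = r·cos(φ/3 − 2πk/3) for k = 0, 1, 2 gives y = 3.394994, 0.888783, -4.283777.
λ_k = y_k + 2.333333 gives λ = 5.7283, 3.2221, -1.9504 (check: the sum is 7.0000 = tr M).

Hence λ_max = 5.7283 and λ_min = -1.9504.


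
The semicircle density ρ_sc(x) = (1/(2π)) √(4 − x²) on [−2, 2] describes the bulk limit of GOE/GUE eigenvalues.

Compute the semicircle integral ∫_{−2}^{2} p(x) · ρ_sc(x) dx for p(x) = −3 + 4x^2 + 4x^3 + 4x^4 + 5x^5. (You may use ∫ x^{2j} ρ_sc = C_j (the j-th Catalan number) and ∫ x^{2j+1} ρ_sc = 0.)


Write p(x) = Σ a_i x^i, split into monomials and integrate each against ρ_sc separately.
Using ∫ x^{2j} ρ_sc = C_j = (1/(j+1)) C(2j, j) (Catalan numbers) and ∫ x^{2j+1} ρ_sc = 0 (odd monomials vanish by symmetry):
  i = 0 (even): a_0 · C_{0} = -3 · 1 = -3
  i = 2 (even): a_2 · C_{1} = 4 · 1 = 4
  i = 3 (odd): ∫ x^3 ρ_sc = 0 (vanishes)
  i = 4 (even): a_4 · C_{2} = 4 · 2 = 8
  i = 5 (odd): ∫ x^5 ρ_sc = 0 (vanishes)

Summing the contributions: ∫_{−2}^{2} p(x) ρ_sc(x) dx = (-3) + 4 + 8 = 9.


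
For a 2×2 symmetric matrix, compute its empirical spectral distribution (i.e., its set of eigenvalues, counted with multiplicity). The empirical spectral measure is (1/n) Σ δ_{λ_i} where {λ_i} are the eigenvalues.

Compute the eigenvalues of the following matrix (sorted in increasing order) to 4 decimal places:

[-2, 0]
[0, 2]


Since M is real symmetric, both eigenvalues are real; they are the roots of det(λI − M) = λ² − (tr M) λ + det M.
tr M = -2 + 2 = 0.
det M = (-2)·2 − 0² = -4 − 0 = -4.
Characteristic polynomial: λ² − 4 = 0.
Discriminant Δ = (tr M)² − 4·det M = 0 − (-16) = 16; √Δ = 4.000000.
λ = (tr M ± √Δ)/2 = (0 ± 4.000000)/2, giving (tr M − √Δ)/2 = -2.0000 and (tr M + √Δ)/2 = 2.0000.

Eigenvalues sorted in increasing order: [-2.0000, 2.0000].


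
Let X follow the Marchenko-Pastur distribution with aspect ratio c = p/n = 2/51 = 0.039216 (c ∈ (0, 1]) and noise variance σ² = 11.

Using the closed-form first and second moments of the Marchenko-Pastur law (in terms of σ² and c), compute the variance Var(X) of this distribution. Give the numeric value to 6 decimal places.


Recall the MP moments m_1 = E[X] = σ² and m_2 = E[X²] = σ⁴ (1 + c).
m_1 = E[X] = σ² = 11, so m_1² = 121.
m_2 = E[X²] = σ⁴ (1 + c) = 121 · (1 + 0.039216) = 121 · 1.039216 = 125.745098.
(Note m_2 − m_1² simplifies to c · σ⁴ = 0.039216 · 121.)

Var(X) = m_2 − m_1² = 125.745098 − 121 = 4.745098.


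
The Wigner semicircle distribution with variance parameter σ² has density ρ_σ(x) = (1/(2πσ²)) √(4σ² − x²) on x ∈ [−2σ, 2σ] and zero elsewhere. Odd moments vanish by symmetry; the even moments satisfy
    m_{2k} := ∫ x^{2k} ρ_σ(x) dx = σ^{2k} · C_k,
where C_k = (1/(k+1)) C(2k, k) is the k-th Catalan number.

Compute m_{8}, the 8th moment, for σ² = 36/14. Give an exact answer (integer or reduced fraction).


By the scaled semicircle moment identity, m_{2k} = σ^{2k} · C_k with k = 4.
C_4 = (1/(k+1)) · C(2k, k) = (1/5) · C(8, 4) = (1/5) · 70 = 14.
σ^{2k} = (σ²)^k = (36/14)^4 = 104976/2401.

Therefore m_{8} = σ^{8} · C_4 = (104976/2401) · 14 = 209952/343.


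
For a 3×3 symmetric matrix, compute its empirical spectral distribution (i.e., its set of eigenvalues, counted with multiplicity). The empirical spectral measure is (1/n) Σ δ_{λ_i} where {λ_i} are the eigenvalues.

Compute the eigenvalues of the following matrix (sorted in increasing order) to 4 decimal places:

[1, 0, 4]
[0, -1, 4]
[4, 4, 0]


Since M is real symmetric, all three eigenvalues are real; they are the roots of det(λI − M) = λ³ − (tr M) λ² + s λ − det M, where s is the sum of the principal 2×2 minors.
tr M = 1 + (-1) + 0 = 0.
s = (1·(-1) − 0²) + (1·0 − 4²) + ((-1)·0 − 4²) = -1 + (-16) + (-16) = -33.
det M (expand along row 1) = 1·(-16) − 0·(-16) + 4·4 = 0.
Characteristic polynomial: λ³ − 33λ = 0.
Substitute λ = y + (tr M)/3 = y + 0.000000 to remove the quadratic term: y³ + p·y + q = 0 with p = s − (tr M)²/3 = -33.000000 and q = −2(tr M)³/27 + (tr M)·s/3 − det M = 0.000000.
Three real roots ⇒ use the trigonometric (Viète) form: r = 2√(−p/3) = 6.633250, φ = arccos(3q/(p·r)) = arccos(0.000000) = 1.570796 rad.
y_k = r·cos(φ/3 − 2πk/3) for k = 0, 1, 2 gives y = 5.744563, 0.000000, -5.744563.
λ_k = y_k + 0.000000 gives λ = 5.7446, 0.0000, -5.7446 (check: the sum is 0.0000 = tr M).

Eigenvalues sorted in increasing order: [-5.7446, 0.0000, 5.7446].


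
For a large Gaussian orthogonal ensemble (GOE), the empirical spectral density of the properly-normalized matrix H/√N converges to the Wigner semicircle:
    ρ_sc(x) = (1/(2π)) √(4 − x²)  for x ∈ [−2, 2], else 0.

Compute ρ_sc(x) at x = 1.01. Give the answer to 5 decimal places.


ρ_sc(x) = (1/(2π)) √(4 − x²). With x = 1.01:
  4 − x² = 4 − (1.01)² = 4 − 1.020100 = 2.979900.
  √(4 − x²) = 1.726239.
  1/(2π) = 0.159155.
  ρ_sc(1.01) = 0.159155 · 1.726239 = 0.274739.

Rounded to 5 decimal places: ρ_sc(1.01) ≈ 0.27474.


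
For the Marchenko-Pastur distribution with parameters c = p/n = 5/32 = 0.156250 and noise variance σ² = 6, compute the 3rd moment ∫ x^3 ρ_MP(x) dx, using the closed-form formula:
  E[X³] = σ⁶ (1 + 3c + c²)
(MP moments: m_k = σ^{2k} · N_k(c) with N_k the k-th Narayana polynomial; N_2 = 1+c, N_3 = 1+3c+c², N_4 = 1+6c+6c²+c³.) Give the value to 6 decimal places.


E[X³] = σ⁶ (1 + 3c + c²) (third MP moment). With σ² = 6 (so σ⁶ = 216) and c = 5/32 = 0.156250: E[X³] = 216 · (1 + 3·0.156250 + (0.156250)²) = 216 · 1.493164.

So E[X^3] = 322.523438.


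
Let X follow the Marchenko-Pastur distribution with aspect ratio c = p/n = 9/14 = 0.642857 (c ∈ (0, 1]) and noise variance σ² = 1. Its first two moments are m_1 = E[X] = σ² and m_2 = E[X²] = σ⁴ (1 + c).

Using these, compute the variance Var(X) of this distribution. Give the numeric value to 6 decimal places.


m_1 = E[X] = σ² = 1, so m_1² = 1.
m_2 = E[X²] = σ⁴ (1 + c) = 1 · (1 + 0.642857) = 1 · 1.642857 = 1.642857.
(Note m_2 − m_1² simplifies to c · σ⁴ = 0.642857 · 1.)

Var(X) = m_2 − m_1² = 1.642857 − 1 = 0.642857.


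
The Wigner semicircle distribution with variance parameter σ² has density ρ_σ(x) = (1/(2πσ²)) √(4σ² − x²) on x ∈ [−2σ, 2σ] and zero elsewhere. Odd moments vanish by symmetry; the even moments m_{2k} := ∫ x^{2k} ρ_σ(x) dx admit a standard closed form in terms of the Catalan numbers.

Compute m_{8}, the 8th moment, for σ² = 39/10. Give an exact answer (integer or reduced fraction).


By the scaled semicircle moment identity, m_{2k} = σ^{2k} · C_k with k = 4.
C_4 = (1/(k+1)) · C(2k, k) = (1/5) · C(8, 4) = (1/5) · 70 = 14.
σ^{2k} = (σ²)^k = (39/10)^4 = 2313441/10000.

Therefore m_{8} = σ^{8} · C_4 = (2313441/10000) · 14 = 16194087/5000.
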